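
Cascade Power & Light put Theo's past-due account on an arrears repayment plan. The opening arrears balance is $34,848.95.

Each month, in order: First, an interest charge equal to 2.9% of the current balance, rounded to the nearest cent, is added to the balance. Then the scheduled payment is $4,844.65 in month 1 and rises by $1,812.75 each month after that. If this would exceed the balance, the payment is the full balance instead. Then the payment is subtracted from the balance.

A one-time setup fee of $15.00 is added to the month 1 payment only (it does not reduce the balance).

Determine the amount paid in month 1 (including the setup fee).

$4,859.65

# | Opening | Interest | Payment | Fee | End bal
1 | $34,848.95 | $1,010.62 | $4,844.65 | $15.00 | $31,014.92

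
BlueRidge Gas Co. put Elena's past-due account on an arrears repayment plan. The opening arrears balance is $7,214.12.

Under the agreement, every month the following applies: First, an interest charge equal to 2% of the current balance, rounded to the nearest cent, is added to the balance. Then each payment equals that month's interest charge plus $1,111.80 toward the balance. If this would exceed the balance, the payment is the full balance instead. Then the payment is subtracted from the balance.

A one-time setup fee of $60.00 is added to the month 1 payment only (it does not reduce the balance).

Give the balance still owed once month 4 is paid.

$2,766.92

Month 1: $7,214.12 +$144.28 interest = $7,358.40; pay $1,256.08 (+ $60.00 fee) → $6,102.32
Month 2: $6,102.32 +$122.05 interest = $6,224.37; pay $1,233.85 → $4,990.52
Month 3: $4,990.52 +$99.81 interest = $5,090.33; pay $1,211.61 → $3,878.72
Month 4: $3,878.72 +$77.57 interest = $3,956.29; pay $1,189.37 → $2,766.92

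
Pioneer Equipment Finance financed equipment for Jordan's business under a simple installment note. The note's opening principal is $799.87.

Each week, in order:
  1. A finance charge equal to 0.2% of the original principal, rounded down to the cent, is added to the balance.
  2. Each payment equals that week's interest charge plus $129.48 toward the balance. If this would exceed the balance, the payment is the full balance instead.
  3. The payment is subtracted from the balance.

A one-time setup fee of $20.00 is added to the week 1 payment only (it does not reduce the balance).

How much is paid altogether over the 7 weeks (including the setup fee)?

$831.00

Week 1: $799.87 +$1.59 interest = $801.46; pay $131.07 (+ $20.00 fee) → $670.39
Week 2: $670.39 +$1.59 interest = $671.98; pay $131.07 → $540.91
Week 3: $540.91 +$1.59 interest = $542.50; pay $131.07 → $411.43
Week 4: $411.43 +$1.59 interest = $413.02; pay $131.07 → $281.95
Week 5: $281.95 +$1.59 interest = $283.54; pay $131.07 → $152.47
Week 6: $152.47 +$1.59 interest = $154.06; pay $131.07 → $22.99
Week 7: $22.99 +$1.59 interest = $24.58; pay $24.58 → $0.00
Total paid: $831.00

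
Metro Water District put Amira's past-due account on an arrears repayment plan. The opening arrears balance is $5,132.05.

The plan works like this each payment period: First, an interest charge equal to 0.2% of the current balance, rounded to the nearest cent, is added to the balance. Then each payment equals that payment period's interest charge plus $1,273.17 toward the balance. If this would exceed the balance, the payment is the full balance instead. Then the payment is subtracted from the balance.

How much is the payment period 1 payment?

# | Opening | Interest | Payment | End bal
1 | $5,132.05 | $10.26 | $1,283.43 | $3,858.88

$1,283.43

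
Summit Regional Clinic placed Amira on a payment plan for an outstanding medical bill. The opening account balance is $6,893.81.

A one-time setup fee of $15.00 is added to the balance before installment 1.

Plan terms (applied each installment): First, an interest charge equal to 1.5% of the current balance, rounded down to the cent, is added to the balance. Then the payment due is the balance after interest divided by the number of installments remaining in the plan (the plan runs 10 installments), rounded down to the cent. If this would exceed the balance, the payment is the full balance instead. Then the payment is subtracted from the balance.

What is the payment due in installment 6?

$755.44

Installment 1: opening $6,908.81; interest $103.63 → $7,012.44; payment $701.24; balance $6,311.20
Installment 2: opening $6,311.20; interest $94.66 → $6,405.86; payment $711.76; balance $5,694.10
Installment 3: opening $5,694.10; interest $85.41 → $5,779.51; payment $722.43; balance $5,057.08
Installment 4: opening $5,057.08; interest $75.85 → $5,132.93; payment $733.27; balance $4,399.66
Installment 5: opening $4,399.66; interest $65.99 → $4,465.65; payment $744.27; balance $3,721.38
Installment 6: opening $3,721.38; interest $55.82 → $3,777.20; payment $755.44; balance $3,021.76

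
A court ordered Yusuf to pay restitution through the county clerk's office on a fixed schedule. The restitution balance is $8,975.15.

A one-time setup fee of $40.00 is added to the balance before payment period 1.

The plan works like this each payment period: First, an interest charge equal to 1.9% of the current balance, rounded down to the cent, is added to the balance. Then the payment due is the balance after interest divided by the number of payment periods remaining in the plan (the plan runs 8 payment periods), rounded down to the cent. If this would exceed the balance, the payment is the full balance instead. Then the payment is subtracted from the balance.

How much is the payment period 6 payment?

$1,261.62

Payment period 1: opening $9,015.15; interest $171.28 → $9,186.43; payment $1,148.30; balance $8,038.13
Payment period 2: opening $8,038.13; interest $152.72 → $8,190.85; payment $1,170.12; balance $7,020.73
Payment period 3: opening $7,020.73; interest $133.39 → $7,154.12; payment $1,192.35; balance $5,961.77
Payment period 4: opening $5,961.77; interest $113.27 → $6,075.04; payment $1,215.00; balance $4,860.04
Payment period 5: opening $4,860.04; interest $92.34 → $4,952.38; payment $1,238.09; balance $3,714.29
Payment period 6: opening $3,714.29; interest $70.57 → $3,784.86; payment $1,261.62; balance $2,523.24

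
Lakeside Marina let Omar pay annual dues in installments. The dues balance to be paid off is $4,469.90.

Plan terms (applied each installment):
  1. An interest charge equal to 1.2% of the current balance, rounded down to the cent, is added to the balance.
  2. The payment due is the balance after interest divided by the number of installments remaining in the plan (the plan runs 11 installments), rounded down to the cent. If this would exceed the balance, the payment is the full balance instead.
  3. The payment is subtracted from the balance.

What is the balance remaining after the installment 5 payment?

$2,587.97

Installment 1: opening $4,469.90; interest $53.63 → $4,523.53; payment $411.23; balance $4,112.30
Installment 2: opening $4,112.30; interest $49.34 → $4,161.64; payment $416.16; balance $3,745.48
Installment 3: opening $3,745.48; interest $44.94 → $3,790.42; payment $421.15; balance $3,369.27
Installment 4: opening $3,369.27; interest $40.43 → $3,409.70; payment $426.21; balance $2,983.49
Installment 5: opening $2,983.49; interest $35.80 → $3,019.29; payment $431.32; balance $2,587.97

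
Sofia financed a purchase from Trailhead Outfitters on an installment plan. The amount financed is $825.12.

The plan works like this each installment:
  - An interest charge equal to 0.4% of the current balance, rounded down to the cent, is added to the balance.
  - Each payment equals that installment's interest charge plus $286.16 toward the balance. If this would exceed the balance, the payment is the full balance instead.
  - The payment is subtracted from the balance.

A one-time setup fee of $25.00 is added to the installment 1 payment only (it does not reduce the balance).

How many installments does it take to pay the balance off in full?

# | Opening | Interest | Payment | Fee | End bal
1 | $825.12 | $3.30 | $289.46 | $25.00 | $538.96
2 | $538.96 | $2.15 | $288.31 | — | $252.80
3 | $252.80 | $1.01 | $253.81 | — | $0.00
Balance reaches $0.00 in installment 3.

3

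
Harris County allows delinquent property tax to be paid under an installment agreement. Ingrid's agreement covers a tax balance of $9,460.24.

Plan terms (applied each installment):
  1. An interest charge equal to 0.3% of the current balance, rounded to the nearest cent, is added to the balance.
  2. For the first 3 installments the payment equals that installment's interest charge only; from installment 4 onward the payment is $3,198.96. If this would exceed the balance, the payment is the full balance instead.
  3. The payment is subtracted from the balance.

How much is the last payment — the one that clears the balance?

$3,118.90

Installment 1: opening $9,460.24; interest $28.38 → $9,488.62; payment $28.38; balance $9,460.24
Installment 2: opening $9,460.24; interest $28.38 → $9,488.62; payment $28.38; balance $9,460.24
Installment 3: opening $9,460.24; interest $28.38 → $9,488.62; payment $28.38; balance $9,460.24
Installment 4: opening $9,460.24; interest $28.38 → $9,488.62; payment $3,198.96; balance $6,289.66
Installment 5: opening $6,289.66; interest $18.87 → $6,308.53; payment $3,198.96; balance $3,109.57
Installment 6: opening $3,109.57; interest $9.33 → $3,118.90; payment $3,118.90; balance $0.00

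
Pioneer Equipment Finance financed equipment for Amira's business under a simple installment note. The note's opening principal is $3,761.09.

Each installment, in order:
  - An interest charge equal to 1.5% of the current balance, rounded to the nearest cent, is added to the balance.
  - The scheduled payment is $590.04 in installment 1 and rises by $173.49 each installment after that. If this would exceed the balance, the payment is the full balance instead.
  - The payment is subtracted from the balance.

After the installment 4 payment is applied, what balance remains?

$526.71

Installment 1: $3,761.09 +$56.42 interest = $3,817.51; pay $590.04 → $3,227.47
Installment 2: $3,227.47 +$48.41 interest = $3,275.88; pay $763.53 → $2,512.35
Installment 3: $2,512.35 +$37.69 interest = $2,550.04; pay $937.02 → $1,613.02
Installment 4: $1,613.02 +$24.20 interest = $1,637.22; pay $1,110.51 → $526.71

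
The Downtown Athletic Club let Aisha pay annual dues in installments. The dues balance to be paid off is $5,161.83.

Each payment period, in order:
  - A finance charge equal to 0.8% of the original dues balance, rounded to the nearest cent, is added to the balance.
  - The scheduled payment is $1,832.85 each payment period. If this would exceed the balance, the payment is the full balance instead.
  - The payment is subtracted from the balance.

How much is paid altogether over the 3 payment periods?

$5,285.70

# | Opening | Interest | Payment | End bal
1 | $5,161.83 | $41.29 | $1,832.85 | $3,370.27
2 | $3,370.27 | $41.29 | $1,832.85 | $1,578.71
3 | $1,578.71 | $41.29 | $1,620.00 | $0.00
Total paid: $5,285.70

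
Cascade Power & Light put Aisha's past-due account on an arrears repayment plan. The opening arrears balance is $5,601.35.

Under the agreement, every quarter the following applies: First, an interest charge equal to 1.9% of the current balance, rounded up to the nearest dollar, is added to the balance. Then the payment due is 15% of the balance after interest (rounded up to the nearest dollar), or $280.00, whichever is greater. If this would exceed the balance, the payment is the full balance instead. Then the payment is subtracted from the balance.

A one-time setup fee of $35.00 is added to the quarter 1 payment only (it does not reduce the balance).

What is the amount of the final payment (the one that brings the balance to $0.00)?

Quarter 1: opening $5,601.35; interest $107.00 → $5,708.35; payment $857.00 (+ $35.00 fee); balance $4,851.35
Quarter 2: opening $4,851.35; interest $93.00 → $4,944.35; payment $742.00; balance $4,202.35
Quarter 3: opening $4,202.35; interest $80.00 → $4,282.35; payment $643.00; balance $3,639.35
Quarter 4: opening $3,639.35; interest $70.00 → $3,709.35; payment $557.00; balance $3,152.35
Quarter 5: opening $3,152.35; interest $60.00 → $3,212.35; payment $482.00; balance $2,730.35
Quarter 6: opening $2,730.35; interest $52.00 → $2,782.35; payment $418.00; balance $2,364.35
Quarter 7: opening $2,364.35; interest $45.00 → $2,409.35; payment $362.00; balance $2,047.35
Quarter 8: opening $2,047.35; interest $39.00 → $2,086.35; payment $313.00; balance $1,773.35
Quarter 9: opening $1,773.35; interest $34.00 → $1,807.35; payment $280.00; balance $1,527.35
Quarter 10: opening $1,527.35; interest $30.00 → $1,557.35; payment $280.00; balance $1,277.35
Quarter 11: opening $1,277.35; interest $25.00 → $1,302.35; payment $280.00; balance $1,022.35
Quarter 12: opening $1,022.35; interest $20.00 → $1,042.35; payment $280.00; balance $762.35
Quarter 13: opening $762.35; interest $15.00 → $777.35; payment $280.00; balance $497.35
Quarter 14: opening $497.35; interest $10.00 → $507.35; payment $280.00; balance $227.35
Quarter 15: opening $227.35; interest $5.00 → $232.35; payment $232.35; balance $0.00

$232.35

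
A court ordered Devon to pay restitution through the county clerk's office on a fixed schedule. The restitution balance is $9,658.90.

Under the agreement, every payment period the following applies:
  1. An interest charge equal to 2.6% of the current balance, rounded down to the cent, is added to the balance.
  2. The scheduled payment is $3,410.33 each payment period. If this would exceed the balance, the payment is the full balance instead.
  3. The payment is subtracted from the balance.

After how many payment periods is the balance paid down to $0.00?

Payment period 1: opening $9,658.90; interest $251.13 → $9,910.03; payment $3,410.33; balance $6,499.70
Payment period 2: opening $6,499.70; interest $168.99 → $6,668.69; payment $3,410.33; balance $3,258.36
Payment period 3: opening $3,258.36; interest $84.71 → $3,343.07; payment $3,343.07; balance $0.00
Balance reaches $0.00 in payment period 3.

3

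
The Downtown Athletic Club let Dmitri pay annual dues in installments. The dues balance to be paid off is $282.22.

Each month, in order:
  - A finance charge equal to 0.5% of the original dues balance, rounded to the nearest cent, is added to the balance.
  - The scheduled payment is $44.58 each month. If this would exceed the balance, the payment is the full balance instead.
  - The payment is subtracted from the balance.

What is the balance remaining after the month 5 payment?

$66.37

Month 1: opening $282.22; interest $1.41 → $283.63; payment $44.58; balance $239.05
Month 2: opening $239.05; interest $1.41 → $240.46; payment $44.58; balance $195.88
Month 3: opening $195.88; interest $1.41 → $197.29; payment $44.58; balance $152.71
Month 4: opening $152.71; interest $1.41 → $154.12; payment $44.58; balance $109.54
Month 5: opening $109.54; interest $1.41 → $110.95; payment $44.58; balance $66.37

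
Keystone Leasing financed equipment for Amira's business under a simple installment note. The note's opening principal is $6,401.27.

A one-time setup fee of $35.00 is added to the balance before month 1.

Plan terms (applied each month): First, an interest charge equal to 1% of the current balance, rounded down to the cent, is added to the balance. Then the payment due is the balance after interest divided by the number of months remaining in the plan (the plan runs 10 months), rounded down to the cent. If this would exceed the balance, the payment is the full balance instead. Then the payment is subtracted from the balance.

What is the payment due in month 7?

$690.05

# | Opening | Interest | Payment | End bal
1 | $6,436.27 | $64.36 | $650.06 | $5,850.57
2 | $5,850.57 | $58.50 | $656.56 | $5,252.51
3 | $5,252.51 | $52.52 | $663.12 | $4,641.91
4 | $4,641.91 | $46.41 | $669.76 | $4,018.56
5 | $4,018.56 | $40.18 | $676.45 | $3,382.29
6 | $3,382.29 | $33.82 | $683.22 | $2,732.89
7 | $2,732.89 | $27.32 | $690.05 | $2,070.16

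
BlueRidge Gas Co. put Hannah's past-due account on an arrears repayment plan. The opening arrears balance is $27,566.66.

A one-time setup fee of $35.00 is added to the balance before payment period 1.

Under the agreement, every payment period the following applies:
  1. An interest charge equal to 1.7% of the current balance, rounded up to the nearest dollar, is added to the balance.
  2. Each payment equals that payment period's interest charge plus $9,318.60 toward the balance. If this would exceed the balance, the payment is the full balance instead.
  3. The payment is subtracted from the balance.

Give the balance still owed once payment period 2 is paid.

# | Opening | Interest | Payment | End bal
1 | $27,601.66 | $470.00 | $9,788.60 | $18,283.06
2 | $18,283.06 | $311.00 | $9,629.60 | $8,964.46

$8,964.46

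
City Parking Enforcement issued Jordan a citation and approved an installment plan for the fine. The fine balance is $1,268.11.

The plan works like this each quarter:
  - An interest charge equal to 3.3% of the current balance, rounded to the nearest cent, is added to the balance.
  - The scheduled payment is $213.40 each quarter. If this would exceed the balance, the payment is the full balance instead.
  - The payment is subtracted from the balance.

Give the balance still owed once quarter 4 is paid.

Quarter 1: opening $1,268.11; interest $41.85 → $1,309.96; payment $213.40; balance $1,096.56
Quarter 2: opening $1,096.56; interest $36.19 → $1,132.75; payment $213.40; balance $919.35
Quarter 3: opening $919.35; interest $30.34 → $949.69; payment $213.40; balance $736.29
Quarter 4: opening $736.29; interest $24.30 → $760.59; payment $213.40; balance $547.19

$547.19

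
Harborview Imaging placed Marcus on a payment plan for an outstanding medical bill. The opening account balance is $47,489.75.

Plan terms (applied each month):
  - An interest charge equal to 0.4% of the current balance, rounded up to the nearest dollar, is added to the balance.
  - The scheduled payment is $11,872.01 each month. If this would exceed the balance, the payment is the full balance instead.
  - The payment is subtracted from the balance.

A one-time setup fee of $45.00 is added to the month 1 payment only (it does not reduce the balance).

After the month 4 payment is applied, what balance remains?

$482.71

Month 1: opening $47,489.75; interest $190.00 → $47,679.75; payment $11,872.01 (+ $45.00 fee); balance $35,807.74
Month 2: opening $35,807.74; interest $144.00 → $35,951.74; payment $11,872.01; balance $24,079.73
Month 3: opening $24,079.73; interest $97.00 → $24,176.73; payment $11,872.01; balance $12,304.72
Month 4: opening $12,304.72; interest $50.00 → $12,354.72; payment $11,872.01; balance $482.71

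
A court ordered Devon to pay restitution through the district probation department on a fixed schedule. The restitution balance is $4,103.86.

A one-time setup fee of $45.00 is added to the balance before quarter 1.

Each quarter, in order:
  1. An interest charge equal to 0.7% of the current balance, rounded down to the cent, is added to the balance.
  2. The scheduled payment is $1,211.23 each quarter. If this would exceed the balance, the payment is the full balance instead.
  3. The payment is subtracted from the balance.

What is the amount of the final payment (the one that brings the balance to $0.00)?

$581.44

# | Opening | Interest | Payment | End bal
1 | $4,148.86 | $29.04 | $1,211.23 | $2,966.67
2 | $2,966.67 | $20.76 | $1,211.23 | $1,776.20
3 | $1,776.20 | $12.43 | $1,211.23 | $577.40
4 | $577.40 | $4.04 | $581.44 | $0.00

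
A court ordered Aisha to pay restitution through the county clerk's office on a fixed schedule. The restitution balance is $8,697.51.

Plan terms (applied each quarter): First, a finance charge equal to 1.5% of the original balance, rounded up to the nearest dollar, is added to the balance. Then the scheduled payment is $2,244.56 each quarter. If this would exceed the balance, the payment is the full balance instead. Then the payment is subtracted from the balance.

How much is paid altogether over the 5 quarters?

$9,352.51

Quarter 1: $8,697.51 +$131.00 interest = $8,828.51; pay $2,244.56 → $6,583.95
Quarter 2: $6,583.95 +$131.00 interest = $6,714.95; pay $2,244.56 → $4,470.39
Quarter 3: $4,470.39 +$131.00 interest = $4,601.39; pay $2,244.56 → $2,356.83
Quarter 4: $2,356.83 +$131.00 interest = $2,487.83; pay $2,244.56 → $243.27
Quarter 5: $243.27 +$131.00 interest = $374.27; pay $374.27 → $0.00
Total paid: $9,352.51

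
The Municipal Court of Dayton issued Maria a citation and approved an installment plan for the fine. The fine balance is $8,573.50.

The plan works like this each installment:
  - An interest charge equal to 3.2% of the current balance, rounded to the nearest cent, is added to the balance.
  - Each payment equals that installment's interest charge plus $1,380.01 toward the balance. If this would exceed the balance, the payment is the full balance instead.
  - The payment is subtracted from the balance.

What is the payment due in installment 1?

$1,654.36

Installment 1: opening $8,573.50; interest $274.35 → $8,847.85; payment $1,654.36; balance $7,193.49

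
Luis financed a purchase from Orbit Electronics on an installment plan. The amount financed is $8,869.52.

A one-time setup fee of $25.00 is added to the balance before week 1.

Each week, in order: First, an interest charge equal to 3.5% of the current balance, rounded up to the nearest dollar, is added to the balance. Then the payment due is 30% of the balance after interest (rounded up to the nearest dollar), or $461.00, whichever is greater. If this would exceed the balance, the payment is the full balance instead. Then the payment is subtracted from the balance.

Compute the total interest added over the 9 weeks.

$1,063.00

Week 1: $8,894.52 +$312.00 interest = $9,206.52; pay $2,762.00 → $6,444.52
Week 2: $6,444.52 +$226.00 interest = $6,670.52; pay $2,002.00 → $4,668.52
Week 3: $4,668.52 +$164.00 interest = $4,832.52; pay $1,450.00 → $3,382.52
Week 4: $3,382.52 +$119.00 interest = $3,501.52; pay $1,051.00 → $2,450.52
Week 5: $2,450.52 +$86.00 interest = $2,536.52; pay $761.00 → $1,775.52
Week 6: $1,775.52 +$63.00 interest = $1,838.52; pay $552.00 → $1,286.52
Week 7: $1,286.52 +$46.00 interest = $1,332.52; pay $461.00 → $871.52
Week 8: $871.52 +$31.00 interest = $902.52; pay $461.00 → $441.52
Week 9: $441.52 +$16.00 interest = $457.52; pay $457.52 → $0.00
Total interest: $312.00 + $226.00 + $164.00 + $119.00 + $86.00 + $63.00 + $46.00 + $31.00 + $16.00 = $1,063.00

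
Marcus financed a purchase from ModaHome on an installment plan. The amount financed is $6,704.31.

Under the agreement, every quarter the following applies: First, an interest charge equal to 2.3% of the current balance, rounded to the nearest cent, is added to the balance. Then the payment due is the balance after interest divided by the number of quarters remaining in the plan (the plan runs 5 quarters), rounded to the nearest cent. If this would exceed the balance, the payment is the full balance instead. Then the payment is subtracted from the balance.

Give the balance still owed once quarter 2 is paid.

$4,209.76

Quarter 1: opening $6,704.31; interest $154.20 → $6,858.51; payment $1,371.70; balance $5,486.81
Quarter 2: opening $5,486.81; interest $126.20 → $5,613.01; payment $1,403.25; balance $4,209.76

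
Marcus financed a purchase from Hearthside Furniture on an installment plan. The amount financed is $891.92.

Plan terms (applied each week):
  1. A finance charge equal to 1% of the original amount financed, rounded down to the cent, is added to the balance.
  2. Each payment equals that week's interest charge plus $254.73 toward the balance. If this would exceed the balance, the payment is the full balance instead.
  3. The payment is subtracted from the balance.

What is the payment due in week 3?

$263.64

Week 1: opening $891.92; interest $8.91 → $900.83; payment $263.64; balance $637.19
Week 2: opening $637.19; interest $8.91 → $646.10; payment $263.64; balance $382.46
Week 3: opening $382.46; interest $8.91 → $391.37; payment $263.64; balance $127.73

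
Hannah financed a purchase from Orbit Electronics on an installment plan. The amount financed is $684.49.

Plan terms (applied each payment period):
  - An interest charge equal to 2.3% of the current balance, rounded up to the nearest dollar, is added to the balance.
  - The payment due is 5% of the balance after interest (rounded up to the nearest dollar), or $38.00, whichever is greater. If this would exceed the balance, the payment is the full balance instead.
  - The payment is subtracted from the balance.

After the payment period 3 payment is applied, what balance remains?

$617.49

# | Opening | Interest | Payment | End bal
1 | $684.49 | $16.00 | $38.00 | $662.49
2 | $662.49 | $16.00 | $38.00 | $640.49
3 | $640.49 | $15.00 | $38.00 | $617.49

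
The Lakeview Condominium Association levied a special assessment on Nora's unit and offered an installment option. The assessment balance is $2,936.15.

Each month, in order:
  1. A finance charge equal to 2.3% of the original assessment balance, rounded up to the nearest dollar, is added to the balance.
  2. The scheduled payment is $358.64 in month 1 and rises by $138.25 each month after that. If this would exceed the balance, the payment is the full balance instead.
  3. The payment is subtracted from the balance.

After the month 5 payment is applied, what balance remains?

Month 1: opening $2,936.15; interest $68.00 → $3,004.15; payment $358.64; balance $2,645.51
Month 2: opening $2,645.51; interest $68.00 → $2,713.51; payment $496.89; balance $2,216.62
Month 3: opening $2,216.62; interest $68.00 → $2,284.62; payment $635.14; balance $1,649.48
Month 4: opening $1,649.48; interest $68.00 → $1,717.48; payment $773.39; balance $944.09
Month 5: opening $944.09; interest $68.00 → $1,012.09; payment $911.64; balance $100.45

$100.45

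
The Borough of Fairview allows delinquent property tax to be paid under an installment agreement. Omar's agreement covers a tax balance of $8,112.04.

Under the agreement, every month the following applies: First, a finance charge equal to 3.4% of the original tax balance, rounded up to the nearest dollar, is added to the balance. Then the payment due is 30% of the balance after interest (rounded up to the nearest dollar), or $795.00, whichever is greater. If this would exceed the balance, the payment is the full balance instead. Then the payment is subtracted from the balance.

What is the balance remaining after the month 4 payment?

$2,435.04

# | Opening | Interest | Payment | End bal
1 | $8,112.04 | $276.00 | $2,517.00 | $5,871.04
2 | $5,871.04 | $276.00 | $1,845.00 | $4,302.04
3 | $4,302.04 | $276.00 | $1,374.00 | $3,204.04
4 | $3,204.04 | $276.00 | $1,045.00 | $2,435.04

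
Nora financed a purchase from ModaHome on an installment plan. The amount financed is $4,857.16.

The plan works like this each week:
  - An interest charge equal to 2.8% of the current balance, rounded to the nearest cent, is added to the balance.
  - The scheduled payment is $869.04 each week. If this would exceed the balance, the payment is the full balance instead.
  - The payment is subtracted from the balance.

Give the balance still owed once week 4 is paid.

Week 1: opening $4,857.16; interest $136.00 → $4,993.16; payment $869.04; balance $4,124.12
Week 2: opening $4,124.12; interest $115.48 → $4,239.60; payment $869.04; balance $3,370.56
Week 3: opening $3,370.56; interest $94.38 → $3,464.94; payment $869.04; balance $2,595.90
Week 4: opening $2,595.90; interest $72.69 → $2,668.59; payment $869.04; balance $1,799.55

$1,799.55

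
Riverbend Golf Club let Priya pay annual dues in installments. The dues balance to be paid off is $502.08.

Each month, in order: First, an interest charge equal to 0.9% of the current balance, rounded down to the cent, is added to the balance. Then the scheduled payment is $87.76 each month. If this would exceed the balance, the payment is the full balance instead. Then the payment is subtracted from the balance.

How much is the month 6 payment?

$78.99

# | Opening | Interest | Payment | End bal
1 | $502.08 | $4.51 | $87.76 | $418.83
2 | $418.83 | $3.76 | $87.76 | $334.83
3 | $334.83 | $3.01 | $87.76 | $250.08
4 | $250.08 | $2.25 | $87.76 | $164.57
5 | $164.57 | $1.48 | $87.76 | $78.29
6 | $78.29 | $0.70 | $78.99 | $0.00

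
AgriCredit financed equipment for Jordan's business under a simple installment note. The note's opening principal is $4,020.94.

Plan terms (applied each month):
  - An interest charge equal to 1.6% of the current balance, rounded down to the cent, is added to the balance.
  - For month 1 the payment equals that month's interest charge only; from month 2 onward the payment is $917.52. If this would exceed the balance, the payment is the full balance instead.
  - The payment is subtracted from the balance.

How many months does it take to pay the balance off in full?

6

Month 1: $4,020.94 +$64.33 interest = $4,085.27; pay $64.33 → $4,020.94
Month 2: $4,020.94 +$64.33 interest = $4,085.27; pay $917.52 → $3,167.75
Month 3: $3,167.75 +$50.68 interest = $3,218.43; pay $917.52 → $2,300.91
Month 4: $2,300.91 +$36.81 interest = $2,337.72; pay $917.52 → $1,420.20
Month 5: $1,420.20 +$22.72 interest = $1,442.92; pay $917.52 → $525.40
Month 6: $525.40 +$8.40 interest = $533.80; pay $533.80 → $0.00
Balance reaches $0.00 in month 6.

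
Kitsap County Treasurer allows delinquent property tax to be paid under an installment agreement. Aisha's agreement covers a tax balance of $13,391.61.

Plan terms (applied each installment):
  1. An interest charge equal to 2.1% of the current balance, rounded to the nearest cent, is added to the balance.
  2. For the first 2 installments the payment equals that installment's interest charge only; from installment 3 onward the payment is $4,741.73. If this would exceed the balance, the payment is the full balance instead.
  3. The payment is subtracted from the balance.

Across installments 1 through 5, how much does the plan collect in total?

$14,514.74

Installment 1: $13,391.61 +$281.22 interest = $13,672.83; pay $281.22 → $13,391.61
Installment 2: $13,391.61 +$281.22 interest = $13,672.83; pay $281.22 → $13,391.61
Installment 3: $13,391.61 +$281.22 interest = $13,672.83; pay $4,741.73 → $8,931.10
Installment 4: $8,931.10 +$187.55 interest = $9,118.65; pay $4,741.73 → $4,376.92
Installment 5: $4,376.92 +$91.92 interest = $4,468.84; pay $4,468.84 → $0.00
Total paid: $14,514.74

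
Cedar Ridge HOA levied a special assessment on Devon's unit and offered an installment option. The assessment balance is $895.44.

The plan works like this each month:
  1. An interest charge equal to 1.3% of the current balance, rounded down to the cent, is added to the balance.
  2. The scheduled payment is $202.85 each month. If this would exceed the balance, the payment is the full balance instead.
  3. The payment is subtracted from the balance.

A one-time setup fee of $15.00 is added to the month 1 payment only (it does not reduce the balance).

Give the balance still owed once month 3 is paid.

Month 1: $895.44 +$11.64 interest = $907.08; pay $202.85 (+ $15.00 fee) → $704.23
Month 2: $704.23 +$9.15 interest = $713.38; pay $202.85 → $510.53
Month 3: $510.53 +$6.63 interest = $517.16; pay $202.85 → $314.31

$314.31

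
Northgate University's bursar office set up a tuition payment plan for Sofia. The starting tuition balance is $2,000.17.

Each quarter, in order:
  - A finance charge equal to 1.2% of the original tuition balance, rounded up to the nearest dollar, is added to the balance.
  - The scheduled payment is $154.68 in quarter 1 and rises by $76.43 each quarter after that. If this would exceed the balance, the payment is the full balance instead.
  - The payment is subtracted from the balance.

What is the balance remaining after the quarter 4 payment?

$1,022.87

# | Opening | Interest | Payment | End bal
1 | $2,000.17 | $25.00 | $154.68 | $1,870.49
2 | $1,870.49 | $25.00 | $231.11 | $1,664.38
3 | $1,664.38 | $25.00 | $307.54 | $1,381.84
4 | $1,381.84 | $25.00 | $383.97 | $1,022.87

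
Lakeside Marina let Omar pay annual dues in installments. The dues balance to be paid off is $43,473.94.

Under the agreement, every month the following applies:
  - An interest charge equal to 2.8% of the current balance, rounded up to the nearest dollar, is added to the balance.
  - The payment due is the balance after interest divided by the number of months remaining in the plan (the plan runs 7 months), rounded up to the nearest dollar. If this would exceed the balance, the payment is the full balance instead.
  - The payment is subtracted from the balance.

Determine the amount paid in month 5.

$7,131.00

Month 1: opening $43,473.94; interest $1,218.00 → $44,691.94; payment $6,385.00; balance $38,306.94
Month 2: opening $38,306.94; interest $1,073.00 → $39,379.94; payment $6,564.00; balance $32,815.94
Month 3: opening $32,815.94; interest $919.00 → $33,734.94; payment $6,747.00; balance $26,987.94
Month 4: opening $26,987.94; interest $756.00 → $27,743.94; payment $6,936.00; balance $20,807.94
Month 5: opening $20,807.94; interest $583.00 → $21,390.94; payment $7,131.00; balance $14,259.94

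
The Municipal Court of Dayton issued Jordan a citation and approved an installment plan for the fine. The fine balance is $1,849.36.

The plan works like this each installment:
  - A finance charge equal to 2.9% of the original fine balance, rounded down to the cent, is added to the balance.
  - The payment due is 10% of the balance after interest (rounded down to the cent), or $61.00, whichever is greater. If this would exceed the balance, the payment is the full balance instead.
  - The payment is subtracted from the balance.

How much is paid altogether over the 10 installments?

$1,426.44

Installment 1: $1,849.36 +$53.63 interest = $1,902.99; pay $190.29 → $1,712.70
Installment 2: $1,712.70 +$53.63 interest = $1,766.33; pay $176.63 → $1,589.70
Installment 3: $1,589.70 +$53.63 interest = $1,643.33; pay $164.33 → $1,479.00
Installment 4: $1,479.00 +$53.63 interest = $1,532.63; pay $153.26 → $1,379.37
Installment 5: $1,379.37 +$53.63 interest = $1,433.00; pay $143.30 → $1,289.70
Installment 6: $1,289.70 +$53.63 interest = $1,343.33; pay $134.33 → $1,209.00
Installment 7: $1,209.00 +$53.63 interest = $1,262.63; pay $126.26 → $1,136.37
Installment 8: $1,136.37 +$53.63 interest = $1,190.00; pay $119.00 → $1,071.00
Installment 9: $1,071.00 +$53.63 interest = $1,124.63; pay $112.46 → $1,012.17
Installment 10: $1,012.17 +$53.63 interest = $1,065.80; pay $106.58 → $959.22
Total paid: $1,426.44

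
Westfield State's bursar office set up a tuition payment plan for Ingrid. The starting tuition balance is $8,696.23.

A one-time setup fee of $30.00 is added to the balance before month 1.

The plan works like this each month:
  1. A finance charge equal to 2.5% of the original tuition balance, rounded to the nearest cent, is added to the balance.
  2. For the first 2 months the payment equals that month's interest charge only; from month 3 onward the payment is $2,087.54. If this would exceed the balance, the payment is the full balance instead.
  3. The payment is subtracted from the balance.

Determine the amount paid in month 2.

$217.41

Month 1: opening $8,726.23; interest $217.41 → $8,943.64; payment $217.41; balance $8,726.23
Month 2: opening $8,726.23; interest $217.41 → $8,943.64; payment $217.41; balance $8,726.23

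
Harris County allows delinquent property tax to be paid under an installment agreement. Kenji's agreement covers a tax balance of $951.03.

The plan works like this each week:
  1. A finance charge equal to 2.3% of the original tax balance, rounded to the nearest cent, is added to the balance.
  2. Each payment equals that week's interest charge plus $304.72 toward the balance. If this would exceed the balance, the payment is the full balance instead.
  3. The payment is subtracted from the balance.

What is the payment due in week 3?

# | Opening | Interest | Payment | End bal
1 | $951.03 | $21.87 | $326.59 | $646.31
2 | $646.31 | $21.87 | $326.59 | $341.59
3 | $341.59 | $21.87 | $326.59 | $36.87

$326.59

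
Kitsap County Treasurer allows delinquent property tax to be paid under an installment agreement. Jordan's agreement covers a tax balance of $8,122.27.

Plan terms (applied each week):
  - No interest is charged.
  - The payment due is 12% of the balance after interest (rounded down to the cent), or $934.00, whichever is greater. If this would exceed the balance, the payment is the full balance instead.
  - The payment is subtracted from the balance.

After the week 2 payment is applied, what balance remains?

$6,213.60

Week 1: opening $8,122.27; payment $974.67; balance $7,147.60
Week 2: opening $7,147.60; payment $934.00; balance $6,213.60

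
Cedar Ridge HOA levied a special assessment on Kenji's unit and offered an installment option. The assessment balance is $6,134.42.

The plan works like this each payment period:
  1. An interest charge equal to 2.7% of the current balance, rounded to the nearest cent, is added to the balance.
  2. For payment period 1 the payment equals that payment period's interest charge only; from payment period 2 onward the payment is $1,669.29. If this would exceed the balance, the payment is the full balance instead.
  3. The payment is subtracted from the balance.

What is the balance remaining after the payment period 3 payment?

$3,086.50

Payment period 1: opening $6,134.42; interest $165.63 → $6,300.05; payment $165.63; balance $6,134.42
Payment period 2: opening $6,134.42; interest $165.63 → $6,300.05; payment $1,669.29; balance $4,630.76
Payment period 3: opening $4,630.76; interest $125.03 → $4,755.79; payment $1,669.29; balance $3,086.50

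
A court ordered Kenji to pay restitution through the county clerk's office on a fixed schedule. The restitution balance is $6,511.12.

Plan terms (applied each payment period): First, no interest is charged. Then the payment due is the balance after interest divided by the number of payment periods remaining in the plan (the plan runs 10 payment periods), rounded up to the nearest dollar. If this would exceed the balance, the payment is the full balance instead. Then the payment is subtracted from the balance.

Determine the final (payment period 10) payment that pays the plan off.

$650.12

Payment period 1: opening $6,511.12; payment $652.00; balance $5,859.12
Payment period 2: opening $5,859.12; payment $652.00; balance $5,207.12
Payment period 3: opening $5,207.12; payment $651.00; balance $4,556.12
Payment period 4: opening $4,556.12; payment $651.00; balance $3,905.12
Payment period 5: opening $3,905.12; payment $651.00; balance $3,254.12
Payment period 6: opening $3,254.12; payment $651.00; balance $2,603.12
Payment period 7: opening $2,603.12; payment $651.00; balance $1,952.12
Payment period 8: opening $1,952.12; payment $651.00; balance $1,301.12
Payment period 9: opening $1,301.12; payment $651.00; balance $650.12
Payment period 10: opening $650.12; payment $650.12; balance $0.00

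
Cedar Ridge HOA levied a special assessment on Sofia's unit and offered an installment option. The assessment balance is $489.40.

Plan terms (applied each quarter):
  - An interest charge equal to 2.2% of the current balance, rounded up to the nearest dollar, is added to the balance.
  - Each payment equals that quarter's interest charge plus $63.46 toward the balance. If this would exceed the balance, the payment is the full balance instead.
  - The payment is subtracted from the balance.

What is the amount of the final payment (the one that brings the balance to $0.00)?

# | Opening | Interest | Payment | End bal
1 | $489.40 | $11.00 | $74.46 | $425.94
2 | $425.94 | $10.00 | $73.46 | $362.48
3 | $362.48 | $8.00 | $71.46 | $299.02
4 | $299.02 | $7.00 | $70.46 | $235.56
5 | $235.56 | $6.00 | $69.46 | $172.10
6 | $172.10 | $4.00 | $67.46 | $108.64
7 | $108.64 | $3.00 | $66.46 | $45.18
8 | $45.18 | $1.00 | $46.18 | $0.00

$46.18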